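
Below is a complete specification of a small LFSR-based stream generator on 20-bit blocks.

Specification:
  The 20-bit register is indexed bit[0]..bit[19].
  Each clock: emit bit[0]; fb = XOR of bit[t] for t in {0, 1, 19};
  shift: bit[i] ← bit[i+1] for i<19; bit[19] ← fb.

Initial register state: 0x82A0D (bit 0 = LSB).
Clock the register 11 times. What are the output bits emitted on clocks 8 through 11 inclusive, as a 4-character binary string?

0010

reg_0 = 0x82A0D
clock 1: out=1, reg = 0x41506
clock 2: out=0, reg = 0xA0A83
clock 3: out=1, reg = 0xD0541
clock 4: out=1, reg = 0x682A0
clock 5: out=0, reg = 0x34150
clock 6: out=0, reg = 0x1A0A8
clock 7: out=0, reg = 0x0D054
clock 8: out=0, reg = 0x0682A
clock 9: out=0, reg = 0x83415
clock 10: out=1, reg = 0x41A0A
clock 11: out=0, reg = 0xA0D05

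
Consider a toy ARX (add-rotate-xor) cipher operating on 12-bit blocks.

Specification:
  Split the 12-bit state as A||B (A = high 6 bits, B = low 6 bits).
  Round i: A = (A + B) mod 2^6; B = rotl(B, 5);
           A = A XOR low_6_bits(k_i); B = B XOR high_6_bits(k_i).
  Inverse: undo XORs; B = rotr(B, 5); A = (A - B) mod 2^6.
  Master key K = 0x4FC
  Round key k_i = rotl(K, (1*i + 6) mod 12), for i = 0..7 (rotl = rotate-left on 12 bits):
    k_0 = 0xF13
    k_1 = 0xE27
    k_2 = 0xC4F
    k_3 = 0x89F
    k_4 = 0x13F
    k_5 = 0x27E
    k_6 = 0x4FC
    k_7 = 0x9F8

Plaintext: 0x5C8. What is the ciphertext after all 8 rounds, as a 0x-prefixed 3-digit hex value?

0xAB1

s_0 = plaintext = 0x5C8
s_1 = Round(s_0, k_0) = 0x338
s_2 = Round(s_1, k_1) = 0x8E4
s_3 = Round(s_2, k_2) = 0x223
s_4 = Round(s_3, k_3) = 0xD13
s_5 = Round(s_4, k_4) = 0xE2D
s_6 = Round(s_5, k_5) = 0x6FF
s_7 = Round(s_6, k_6) = 0x9AC
s_8 = Round(s_7, k_7) = 0xAB1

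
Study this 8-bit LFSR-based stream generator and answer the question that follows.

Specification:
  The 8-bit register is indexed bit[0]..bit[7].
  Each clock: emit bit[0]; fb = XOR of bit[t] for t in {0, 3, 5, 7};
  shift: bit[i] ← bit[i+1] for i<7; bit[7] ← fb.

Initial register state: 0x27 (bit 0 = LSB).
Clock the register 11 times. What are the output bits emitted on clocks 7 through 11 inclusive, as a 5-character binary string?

reg_0 = 0x27
clock 1: out=1, reg = 0x13
clock 2: out=1, reg = 0x89
clock 3: out=1, reg = 0xC4
clock 4: out=0, reg = 0xE2
clock 5: out=0, reg = 0x71
clock 6: out=1, reg = 0x38
clock 7: out=0, reg = 0x1C
clock 8: out=0, reg = 0x8E
clock 9: out=0, reg = 0x47
clock 10: out=1, reg = 0xA3
clock 11: out=1, reg = 0xD1

00011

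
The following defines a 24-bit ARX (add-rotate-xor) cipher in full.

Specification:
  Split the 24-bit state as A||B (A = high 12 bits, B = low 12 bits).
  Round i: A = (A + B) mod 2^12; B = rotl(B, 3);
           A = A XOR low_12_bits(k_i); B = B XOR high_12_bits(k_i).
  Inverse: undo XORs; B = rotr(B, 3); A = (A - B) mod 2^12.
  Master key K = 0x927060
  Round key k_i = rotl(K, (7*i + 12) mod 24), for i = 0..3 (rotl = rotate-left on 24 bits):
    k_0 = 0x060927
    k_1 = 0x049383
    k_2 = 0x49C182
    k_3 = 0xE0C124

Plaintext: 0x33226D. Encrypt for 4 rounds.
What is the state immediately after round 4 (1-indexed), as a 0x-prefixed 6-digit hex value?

0xB7CACE

s_0 = plaintext = 0x33226D
s_1 = Round(s_0, k_0) = 0xCB8309
s_2 = Round(s_1, k_1) = 0xC42800
s_3 = Round(s_2, k_2) = 0x5C0498
s_4 = Round(s_3, k_3) = 0xB7CACE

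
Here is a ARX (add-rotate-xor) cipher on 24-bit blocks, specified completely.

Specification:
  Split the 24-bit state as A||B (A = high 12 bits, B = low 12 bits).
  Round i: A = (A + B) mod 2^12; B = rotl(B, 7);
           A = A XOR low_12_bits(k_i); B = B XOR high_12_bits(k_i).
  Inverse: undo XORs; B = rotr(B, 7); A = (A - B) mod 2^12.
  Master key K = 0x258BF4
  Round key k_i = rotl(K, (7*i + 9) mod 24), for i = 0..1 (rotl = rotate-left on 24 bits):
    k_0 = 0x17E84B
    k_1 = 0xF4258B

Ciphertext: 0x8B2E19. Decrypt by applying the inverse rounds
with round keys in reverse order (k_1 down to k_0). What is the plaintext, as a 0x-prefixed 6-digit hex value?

s_0 = ciphertext = 0x8B2E19
s_1 = InvRound(s_0, k_1) = 0x1D7B62
s_2 = InvRound(s_1, k_0) = 0x608394

0x608394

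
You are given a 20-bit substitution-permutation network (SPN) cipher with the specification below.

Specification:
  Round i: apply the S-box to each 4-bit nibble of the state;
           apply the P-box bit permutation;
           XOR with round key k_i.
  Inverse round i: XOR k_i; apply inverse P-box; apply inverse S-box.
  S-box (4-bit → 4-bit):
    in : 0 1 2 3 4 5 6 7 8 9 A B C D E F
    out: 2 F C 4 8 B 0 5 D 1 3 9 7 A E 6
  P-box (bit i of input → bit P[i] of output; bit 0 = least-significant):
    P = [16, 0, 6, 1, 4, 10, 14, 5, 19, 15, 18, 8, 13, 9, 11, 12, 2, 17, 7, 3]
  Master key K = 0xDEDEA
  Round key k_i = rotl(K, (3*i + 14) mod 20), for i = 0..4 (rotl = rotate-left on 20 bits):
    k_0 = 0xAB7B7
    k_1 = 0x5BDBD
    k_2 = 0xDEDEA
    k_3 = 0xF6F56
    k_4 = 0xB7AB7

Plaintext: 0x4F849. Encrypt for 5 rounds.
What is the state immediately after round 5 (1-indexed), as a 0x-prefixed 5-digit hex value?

0x3A04B

s_0 = plaintext = 0x4F849
s_1 = Round(s_0, k_0) = 0x7BC9F
s_2 = Round(s_1, k_1) = 0x90D68
s_3 = Round(s_2, k_2) = 0xC6EAC
s_4 = Round(s_3, k_3) = 0x8EA83
s_5 = Round(s_4, k_4) = 0x3A04B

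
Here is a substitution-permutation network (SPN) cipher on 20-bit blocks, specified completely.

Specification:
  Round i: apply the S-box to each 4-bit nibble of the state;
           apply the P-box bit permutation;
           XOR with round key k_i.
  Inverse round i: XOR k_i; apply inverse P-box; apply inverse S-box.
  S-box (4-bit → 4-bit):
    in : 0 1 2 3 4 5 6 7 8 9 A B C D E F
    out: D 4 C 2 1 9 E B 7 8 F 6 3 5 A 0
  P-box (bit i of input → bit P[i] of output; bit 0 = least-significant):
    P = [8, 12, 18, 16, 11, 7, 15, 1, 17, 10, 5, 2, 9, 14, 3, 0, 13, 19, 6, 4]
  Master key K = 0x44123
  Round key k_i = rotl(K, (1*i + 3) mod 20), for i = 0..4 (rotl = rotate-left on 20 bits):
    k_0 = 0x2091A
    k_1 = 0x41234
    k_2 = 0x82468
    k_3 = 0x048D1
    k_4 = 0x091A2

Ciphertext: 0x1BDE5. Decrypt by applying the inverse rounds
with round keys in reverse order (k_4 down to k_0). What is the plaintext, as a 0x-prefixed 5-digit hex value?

0x4EE2D

s_0 = ciphertext = 0x1BDE5
s_1 = InvRound(s_0, k_4) = 0xD9E59
s_2 = InvRound(s_1, k_3) = 0x383B6
s_3 = InvRound(s_2, k_2) = 0xAD765
s_4 = InvRound(s_3, k_1) = 0x6EC1D
s_5 = InvRound(s_4, k_0) = 0x4EE2D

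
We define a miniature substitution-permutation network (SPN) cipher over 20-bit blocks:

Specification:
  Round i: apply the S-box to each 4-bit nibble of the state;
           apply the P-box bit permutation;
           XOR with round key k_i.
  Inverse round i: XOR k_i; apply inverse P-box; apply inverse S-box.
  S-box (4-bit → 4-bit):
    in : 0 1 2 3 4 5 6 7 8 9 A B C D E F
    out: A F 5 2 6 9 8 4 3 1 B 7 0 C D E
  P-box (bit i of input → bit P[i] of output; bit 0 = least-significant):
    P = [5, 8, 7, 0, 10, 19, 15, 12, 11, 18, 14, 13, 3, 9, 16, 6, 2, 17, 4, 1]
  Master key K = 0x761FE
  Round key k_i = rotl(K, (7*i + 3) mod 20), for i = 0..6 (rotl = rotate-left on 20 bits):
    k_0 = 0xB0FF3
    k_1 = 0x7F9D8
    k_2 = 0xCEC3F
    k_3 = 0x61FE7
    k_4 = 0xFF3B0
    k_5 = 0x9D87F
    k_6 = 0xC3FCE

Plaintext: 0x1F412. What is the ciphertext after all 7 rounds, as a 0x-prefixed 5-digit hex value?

0xE6AF5

s_0 = plaintext = 0x1F412
s_1 = Round(s_0, k_0) = 0x4D905
s_2 = Round(s_1, k_1) = 0xCE1A9
s_3 = Round(s_2, k_2) = 0x19057
s_4 = Round(s_3, k_3) = 0x02B79
s_5 = Round(s_4, k_4) = 0x83B9A
s_6 = Round(s_5, k_5) = 0xF975A
s_7 = Round(s_6, k_6) = 0xE6AF5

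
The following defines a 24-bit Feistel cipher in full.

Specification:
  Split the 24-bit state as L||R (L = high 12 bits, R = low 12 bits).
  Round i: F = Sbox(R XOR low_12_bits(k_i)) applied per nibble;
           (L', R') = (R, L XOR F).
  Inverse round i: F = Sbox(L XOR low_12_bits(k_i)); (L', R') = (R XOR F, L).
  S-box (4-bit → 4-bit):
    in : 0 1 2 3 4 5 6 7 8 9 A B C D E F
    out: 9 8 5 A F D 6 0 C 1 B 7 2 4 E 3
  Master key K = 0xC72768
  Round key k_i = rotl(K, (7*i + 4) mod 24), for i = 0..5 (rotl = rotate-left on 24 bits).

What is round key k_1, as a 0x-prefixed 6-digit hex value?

0x3B4639

K = 0xC72768
k_0 = rotl(K, (7*0+4) mod 24) = rotl(K, 4) = 0x72768C
k_1 = rotl(K, (7*1+4) mod 24) = rotl(K, 11) = 0x3B4639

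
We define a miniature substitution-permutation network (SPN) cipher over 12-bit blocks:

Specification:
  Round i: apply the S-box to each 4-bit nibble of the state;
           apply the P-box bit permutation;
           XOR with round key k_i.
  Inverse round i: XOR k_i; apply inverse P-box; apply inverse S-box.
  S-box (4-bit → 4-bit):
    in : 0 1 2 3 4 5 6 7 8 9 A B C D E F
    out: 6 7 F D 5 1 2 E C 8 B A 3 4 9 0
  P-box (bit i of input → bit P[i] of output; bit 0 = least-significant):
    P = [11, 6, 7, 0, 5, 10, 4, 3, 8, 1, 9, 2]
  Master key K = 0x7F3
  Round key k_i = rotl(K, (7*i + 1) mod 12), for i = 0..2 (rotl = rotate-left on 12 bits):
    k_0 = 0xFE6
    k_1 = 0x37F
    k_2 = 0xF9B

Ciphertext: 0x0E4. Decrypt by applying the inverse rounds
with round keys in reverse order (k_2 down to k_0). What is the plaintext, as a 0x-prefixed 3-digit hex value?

0xE39

s_0 = ciphertext = 0x0E4
s_1 = InvRound(s_0, k_2) = 0x22A
s_2 = InvRound(s_1, k_1) = 0xEDB
s_3 = InvRound(s_2, k_0) = 0xE39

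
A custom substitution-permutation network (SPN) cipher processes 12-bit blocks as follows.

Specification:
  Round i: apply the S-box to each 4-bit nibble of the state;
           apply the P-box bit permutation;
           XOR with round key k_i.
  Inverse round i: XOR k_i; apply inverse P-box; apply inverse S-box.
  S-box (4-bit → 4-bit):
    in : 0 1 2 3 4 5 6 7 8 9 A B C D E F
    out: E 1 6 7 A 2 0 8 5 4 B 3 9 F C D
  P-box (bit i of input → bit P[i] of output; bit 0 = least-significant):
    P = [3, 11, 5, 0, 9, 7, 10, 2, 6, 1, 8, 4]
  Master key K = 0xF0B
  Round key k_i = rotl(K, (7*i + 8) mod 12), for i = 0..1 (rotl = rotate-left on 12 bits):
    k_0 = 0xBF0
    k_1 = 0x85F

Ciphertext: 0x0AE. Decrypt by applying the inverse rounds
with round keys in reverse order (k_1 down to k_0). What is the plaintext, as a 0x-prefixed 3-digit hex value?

0x939

s_0 = ciphertext = 0x0AE
s_1 = InvRound(s_0, k_1) = 0xC50
s_2 = InvRound(s_1, k_0) = 0x939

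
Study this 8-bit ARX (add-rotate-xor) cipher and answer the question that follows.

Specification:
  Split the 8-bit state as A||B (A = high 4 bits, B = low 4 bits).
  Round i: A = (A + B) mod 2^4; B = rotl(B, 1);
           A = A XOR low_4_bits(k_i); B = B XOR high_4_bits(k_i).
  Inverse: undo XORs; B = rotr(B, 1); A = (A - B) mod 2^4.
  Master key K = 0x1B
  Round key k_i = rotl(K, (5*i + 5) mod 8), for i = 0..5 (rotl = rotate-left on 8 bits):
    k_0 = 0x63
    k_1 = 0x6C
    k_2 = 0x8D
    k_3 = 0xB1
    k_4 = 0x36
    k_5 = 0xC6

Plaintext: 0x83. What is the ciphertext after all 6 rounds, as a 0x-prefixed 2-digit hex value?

s_0 = plaintext = 0x83
s_1 = Round(s_0, k_0) = 0x80
s_2 = Round(s_1, k_1) = 0x46
s_3 = Round(s_2, k_2) = 0x74
s_4 = Round(s_3, k_3) = 0xA3
s_5 = Round(s_4, k_4) = 0xB5
s_6 = Round(s_5, k_5) = 0x66

0x66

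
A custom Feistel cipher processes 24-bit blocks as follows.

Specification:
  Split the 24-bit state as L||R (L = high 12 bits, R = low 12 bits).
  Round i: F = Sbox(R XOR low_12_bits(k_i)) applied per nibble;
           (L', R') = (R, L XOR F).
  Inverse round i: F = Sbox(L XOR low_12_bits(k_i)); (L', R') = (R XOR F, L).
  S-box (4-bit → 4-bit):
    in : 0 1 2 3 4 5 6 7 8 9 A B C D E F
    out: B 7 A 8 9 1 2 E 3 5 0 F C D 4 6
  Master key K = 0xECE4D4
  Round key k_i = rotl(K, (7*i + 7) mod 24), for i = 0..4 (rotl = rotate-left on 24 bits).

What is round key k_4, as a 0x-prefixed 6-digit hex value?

0x26A767

K = 0xECE4D4
k_0 = rotl(K, (7*0+7) mod 24) = rotl(K, 7) = 0x726A76
k_1 = rotl(K, (7*1+7) mod 24) = rotl(K, 14) = 0x353B39
k_2 = rotl(K, (7*2+7) mod 24) = rotl(K, 21) = 0x9D9C9A
k_3 = rotl(K, (7*3+7) mod 24) = rotl(K, 4) = 0xCE4D4E
k_4 = rotl(K, (7*4+7) mod 24) = rotl(K, 11) = 0x26A767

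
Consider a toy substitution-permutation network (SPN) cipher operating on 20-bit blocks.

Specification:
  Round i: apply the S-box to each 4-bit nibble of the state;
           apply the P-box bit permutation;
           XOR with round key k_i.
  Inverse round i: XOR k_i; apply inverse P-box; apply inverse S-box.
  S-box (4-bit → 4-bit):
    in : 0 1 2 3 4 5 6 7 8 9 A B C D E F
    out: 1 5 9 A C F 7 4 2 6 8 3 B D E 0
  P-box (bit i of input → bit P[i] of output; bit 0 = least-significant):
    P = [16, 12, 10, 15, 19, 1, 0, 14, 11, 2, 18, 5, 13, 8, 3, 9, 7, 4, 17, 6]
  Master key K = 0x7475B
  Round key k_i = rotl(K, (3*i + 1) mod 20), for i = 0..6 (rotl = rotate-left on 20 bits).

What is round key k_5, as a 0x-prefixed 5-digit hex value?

K = 0x7475B
k_0 = rotl(K, (3*0+1) mod 20) = rotl(K, 1) = 0xE8EB6
k_1 = rotl(K, (3*1+1) mod 20) = rotl(K, 4) = 0x475B7
k_2 = rotl(K, (3*2+1) mod 20) = rotl(K, 7) = 0x3ADBA
k_3 = rotl(K, (3*3+1) mod 20) = rotl(K, 10) = 0xD6DD1
k_4 = rotl(K, (3*4+1) mod 20) = rotl(K, 13) = 0xB6E8E
k_5 = rotl(K, (3*5+1) mod 20) = rotl(K, 16) = 0xB7475

0xB7475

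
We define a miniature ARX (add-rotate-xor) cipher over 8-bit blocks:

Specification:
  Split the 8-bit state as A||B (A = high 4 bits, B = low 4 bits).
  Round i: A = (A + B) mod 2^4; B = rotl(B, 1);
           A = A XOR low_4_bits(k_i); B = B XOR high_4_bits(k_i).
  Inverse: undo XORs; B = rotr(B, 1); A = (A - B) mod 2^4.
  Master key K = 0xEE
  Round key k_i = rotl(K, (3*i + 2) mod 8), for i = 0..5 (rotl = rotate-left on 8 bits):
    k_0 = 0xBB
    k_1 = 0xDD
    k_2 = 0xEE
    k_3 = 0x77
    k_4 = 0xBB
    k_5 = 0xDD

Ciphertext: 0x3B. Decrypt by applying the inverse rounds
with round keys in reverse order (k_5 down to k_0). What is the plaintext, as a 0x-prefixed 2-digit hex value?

s_0 = ciphertext = 0x3B
s_1 = InvRound(s_0, k_5) = 0xB3
s_2 = InvRound(s_1, k_4) = 0xC4
s_3 = InvRound(s_2, k_3) = 0x29
s_4 = InvRound(s_3, k_2) = 0x1B
s_5 = InvRound(s_4, k_1) = 0x93
s_6 = InvRound(s_5, k_0) = 0xE4

0xE4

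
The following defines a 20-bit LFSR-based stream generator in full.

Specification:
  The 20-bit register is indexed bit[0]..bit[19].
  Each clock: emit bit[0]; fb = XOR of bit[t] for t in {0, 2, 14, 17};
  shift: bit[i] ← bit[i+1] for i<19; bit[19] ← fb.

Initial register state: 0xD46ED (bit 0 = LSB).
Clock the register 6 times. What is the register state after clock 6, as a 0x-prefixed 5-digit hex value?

0x3751B

reg_0 = 0xD46ED
clock 1: out=1, reg = 0xEA376
clock 2: out=0, reg = 0x751BB
clock 3: out=1, reg = 0xBA8DD
clock 4: out=1, reg = 0xDD46E
clock 5: out=0, reg = 0x6EA37
clock 6: out=1, reg = 0x3751B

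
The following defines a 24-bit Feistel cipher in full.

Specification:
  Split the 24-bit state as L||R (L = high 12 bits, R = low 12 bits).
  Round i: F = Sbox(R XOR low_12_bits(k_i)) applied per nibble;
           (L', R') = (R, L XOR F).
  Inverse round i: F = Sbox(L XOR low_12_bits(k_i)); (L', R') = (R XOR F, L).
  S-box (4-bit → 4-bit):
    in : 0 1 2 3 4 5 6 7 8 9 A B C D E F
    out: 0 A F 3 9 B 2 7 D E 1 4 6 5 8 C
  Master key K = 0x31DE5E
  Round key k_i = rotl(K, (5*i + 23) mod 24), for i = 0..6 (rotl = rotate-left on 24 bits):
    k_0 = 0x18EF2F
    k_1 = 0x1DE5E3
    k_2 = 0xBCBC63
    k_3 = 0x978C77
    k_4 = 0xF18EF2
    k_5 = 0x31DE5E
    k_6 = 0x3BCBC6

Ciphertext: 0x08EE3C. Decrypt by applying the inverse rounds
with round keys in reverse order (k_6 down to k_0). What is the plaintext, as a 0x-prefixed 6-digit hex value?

0xA99A8A

s_0 = ciphertext = 0x08EE3C
s_1 = InvRound(s_0, k_6) = 0xAA108E
s_2 = InvRound(s_1, k_5) = 0x942AA1
s_3 = InvRound(s_2, k_4) = 0xDE1942
s_4 = InvRound(s_3, k_3) = 0x3A0DE1
s_5 = InvRound(s_4, k_2) = 0x1823A0
s_6 = InvRound(s_5, k_1) = 0xA8A182
s_7 = InvRound(s_6, k_0) = 0xA99A8A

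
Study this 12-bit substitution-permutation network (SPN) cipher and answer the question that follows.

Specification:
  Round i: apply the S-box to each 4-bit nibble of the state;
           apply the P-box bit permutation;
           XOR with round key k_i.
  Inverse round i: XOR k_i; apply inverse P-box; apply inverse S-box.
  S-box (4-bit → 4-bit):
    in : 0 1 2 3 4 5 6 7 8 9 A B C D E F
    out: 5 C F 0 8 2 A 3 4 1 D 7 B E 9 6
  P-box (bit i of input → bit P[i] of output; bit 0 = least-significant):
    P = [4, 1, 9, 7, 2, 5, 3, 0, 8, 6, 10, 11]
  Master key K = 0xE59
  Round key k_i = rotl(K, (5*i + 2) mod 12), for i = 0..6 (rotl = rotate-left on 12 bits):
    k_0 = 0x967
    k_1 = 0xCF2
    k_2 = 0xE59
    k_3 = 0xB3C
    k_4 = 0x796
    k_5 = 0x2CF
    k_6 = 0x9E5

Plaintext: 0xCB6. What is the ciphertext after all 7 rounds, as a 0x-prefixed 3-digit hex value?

0xF74

s_0 = plaintext = 0xCB6
s_1 = Round(s_0, k_0) = 0x089
s_2 = Round(s_1, k_1) = 0x9EA
s_3 = Round(s_2, k_2) = 0xDCC
s_4 = Round(s_3, k_3) = 0x7CB
s_5 = Round(s_4, k_4) = 0x4E1
s_6 = Round(s_5, k_5) = 0x84A
s_7 = Round(s_6, k_6) = 0xF74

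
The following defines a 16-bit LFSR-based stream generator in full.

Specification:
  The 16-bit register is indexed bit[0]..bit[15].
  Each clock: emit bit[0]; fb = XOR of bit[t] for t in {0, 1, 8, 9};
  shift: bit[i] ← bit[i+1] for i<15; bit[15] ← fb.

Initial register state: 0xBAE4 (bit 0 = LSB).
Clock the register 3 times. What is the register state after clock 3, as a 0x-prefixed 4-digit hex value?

0x375C

reg_0 = 0xBAE4
clock 1: out=0, reg = 0xDD72
clock 2: out=0, reg = 0x6EB9
clock 3: out=1, reg = 0x375C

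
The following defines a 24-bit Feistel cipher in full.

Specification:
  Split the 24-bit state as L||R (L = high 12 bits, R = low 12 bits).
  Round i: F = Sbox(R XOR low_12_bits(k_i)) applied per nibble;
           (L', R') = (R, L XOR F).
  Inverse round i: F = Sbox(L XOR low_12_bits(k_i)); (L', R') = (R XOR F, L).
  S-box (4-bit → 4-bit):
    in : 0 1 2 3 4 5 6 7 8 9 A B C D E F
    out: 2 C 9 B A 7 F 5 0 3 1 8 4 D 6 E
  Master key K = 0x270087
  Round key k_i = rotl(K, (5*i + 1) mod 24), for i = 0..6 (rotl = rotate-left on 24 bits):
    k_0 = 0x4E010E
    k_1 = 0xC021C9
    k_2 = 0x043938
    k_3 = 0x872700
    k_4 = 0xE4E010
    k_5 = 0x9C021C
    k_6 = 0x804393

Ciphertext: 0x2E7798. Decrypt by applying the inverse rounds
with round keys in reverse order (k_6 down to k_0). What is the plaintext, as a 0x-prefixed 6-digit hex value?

0x321604

s_0 = ciphertext = 0x2E7798
s_1 = InvRound(s_0, k_6) = 0xBC22E7
s_2 = InvRound(s_1, k_5) = 0x131BC2
s_3 = InvRound(s_2, k_4) = 0x75E131
s_4 = InvRound(s_3, k_3) = 0x34775E
s_5 = InvRound(s_4, k_2) = 0x600347
s_6 = InvRound(s_5, k_1) = 0x604600
s_7 = InvRound(s_6, k_0) = 0x321604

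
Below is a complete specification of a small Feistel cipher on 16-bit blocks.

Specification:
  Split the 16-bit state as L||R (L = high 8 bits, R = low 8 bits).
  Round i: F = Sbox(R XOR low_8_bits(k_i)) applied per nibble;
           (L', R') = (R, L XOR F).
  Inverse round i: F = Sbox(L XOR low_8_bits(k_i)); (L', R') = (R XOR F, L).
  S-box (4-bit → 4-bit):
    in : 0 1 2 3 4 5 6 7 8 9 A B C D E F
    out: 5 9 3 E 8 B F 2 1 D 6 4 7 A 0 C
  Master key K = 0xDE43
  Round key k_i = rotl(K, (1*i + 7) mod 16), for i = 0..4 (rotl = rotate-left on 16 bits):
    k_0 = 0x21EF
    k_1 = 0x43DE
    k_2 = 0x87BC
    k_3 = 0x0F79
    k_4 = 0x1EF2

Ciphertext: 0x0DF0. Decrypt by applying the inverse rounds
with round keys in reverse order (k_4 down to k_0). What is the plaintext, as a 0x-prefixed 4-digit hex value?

s_0 = ciphertext = 0x0DF0
s_1 = InvRound(s_0, k_4) = 0x3C0D
s_2 = InvRound(s_1, k_3) = 0x863C
s_3 = InvRound(s_2, k_2) = 0xDA86
s_4 = InvRound(s_3, k_1) = 0xDEDA
s_5 = InvRound(s_4, k_0) = 0x33DE

0x33DE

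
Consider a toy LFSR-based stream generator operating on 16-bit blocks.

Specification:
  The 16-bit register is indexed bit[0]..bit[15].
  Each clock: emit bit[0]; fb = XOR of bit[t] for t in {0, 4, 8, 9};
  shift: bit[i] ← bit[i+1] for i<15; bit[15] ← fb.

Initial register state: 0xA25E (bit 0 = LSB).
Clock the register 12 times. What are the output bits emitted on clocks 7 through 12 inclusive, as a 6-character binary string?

reg_0 = 0xA25E
clock 1: out=0, reg = 0x512F
clock 2: out=1, reg = 0x2897
clock 3: out=1, reg = 0x144B
clock 4: out=1, reg = 0x8A25
clock 5: out=1, reg = 0x4512
clock 6: out=0, reg = 0x2289
clock 7: out=1, reg = 0x1144
clock 8: out=0, reg = 0x88A2
clock 9: out=0, reg = 0x4451
clock 10: out=1, reg = 0x2228
clock 11: out=0, reg = 0x9114
clock 12: out=0, reg = 0x488A

100100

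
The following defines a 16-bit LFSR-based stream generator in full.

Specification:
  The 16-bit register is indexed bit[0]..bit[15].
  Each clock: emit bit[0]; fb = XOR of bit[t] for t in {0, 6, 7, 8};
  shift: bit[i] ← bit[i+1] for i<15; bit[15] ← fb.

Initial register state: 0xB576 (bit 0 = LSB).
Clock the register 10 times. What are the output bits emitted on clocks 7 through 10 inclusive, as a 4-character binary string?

reg_0 = 0xB576
clock 1: out=0, reg = 0x5ABB
clock 2: out=1, reg = 0x2D5D
clock 3: out=1, reg = 0x96AE
clock 4: out=0, reg = 0xCB57
clock 5: out=1, reg = 0xE5AB
clock 6: out=1, reg = 0xF2D5
clock 7: out=1, reg = 0xF96A
clock 8: out=0, reg = 0x7CB5
clock 9: out=1, reg = 0x3E5A
clock 10: out=0, reg = 0x9F2D

1010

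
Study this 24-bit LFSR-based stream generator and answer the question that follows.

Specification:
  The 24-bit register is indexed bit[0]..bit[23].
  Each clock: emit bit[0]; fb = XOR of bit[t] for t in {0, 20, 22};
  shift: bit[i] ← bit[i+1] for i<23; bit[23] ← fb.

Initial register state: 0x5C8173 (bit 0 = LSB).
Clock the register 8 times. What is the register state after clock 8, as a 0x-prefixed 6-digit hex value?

reg_0 = 0x5C8173
clock 1: out=1, reg = 0xAE40B9
clock 2: out=1, reg = 0xD7205C
clock 3: out=0, reg = 0x6B902E
clock 4: out=0, reg = 0xB5C817
clock 5: out=1, reg = 0x5AE40B
clock 6: out=1, reg = 0xAD7205
clock 7: out=1, reg = 0xD6B902
clock 8: out=0, reg = 0x6B5C81

0x6B5C81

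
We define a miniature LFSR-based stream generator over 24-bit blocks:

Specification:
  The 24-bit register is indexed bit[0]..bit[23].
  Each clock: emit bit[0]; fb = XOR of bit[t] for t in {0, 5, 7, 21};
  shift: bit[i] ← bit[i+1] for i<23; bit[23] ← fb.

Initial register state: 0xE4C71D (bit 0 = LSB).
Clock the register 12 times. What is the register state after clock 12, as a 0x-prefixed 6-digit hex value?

0xECCE4C

reg_0 = 0xE4C71D
clock 1: out=1, reg = 0x72638E
clock 2: out=0, reg = 0x3931C7
clock 3: out=1, reg = 0x9C98E3
clock 4: out=1, reg = 0xCE4C71
clock 5: out=1, reg = 0x672638
clock 6: out=0, reg = 0x33931C
clock 7: out=0, reg = 0x99C98E
clock 8: out=0, reg = 0xCCE4C7
clock 9: out=1, reg = 0x667263
clock 10: out=1, reg = 0xB33931
clock 11: out=1, reg = 0xD99C98
clock 12: out=0, reg = 0xECCE4C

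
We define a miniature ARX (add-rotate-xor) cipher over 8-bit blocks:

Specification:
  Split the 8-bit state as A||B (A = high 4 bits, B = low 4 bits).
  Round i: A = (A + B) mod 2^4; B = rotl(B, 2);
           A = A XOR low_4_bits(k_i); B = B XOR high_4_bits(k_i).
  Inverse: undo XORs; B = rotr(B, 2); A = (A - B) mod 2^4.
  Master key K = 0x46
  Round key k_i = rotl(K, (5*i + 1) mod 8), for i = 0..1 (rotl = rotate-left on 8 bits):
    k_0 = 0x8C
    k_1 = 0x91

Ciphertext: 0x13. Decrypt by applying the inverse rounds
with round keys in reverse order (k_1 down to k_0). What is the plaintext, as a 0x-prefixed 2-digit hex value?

0x28

s_0 = ciphertext = 0x13
s_1 = InvRound(s_0, k_1) = 0x6A
s_2 = InvRound(s_1, k_0) = 0x28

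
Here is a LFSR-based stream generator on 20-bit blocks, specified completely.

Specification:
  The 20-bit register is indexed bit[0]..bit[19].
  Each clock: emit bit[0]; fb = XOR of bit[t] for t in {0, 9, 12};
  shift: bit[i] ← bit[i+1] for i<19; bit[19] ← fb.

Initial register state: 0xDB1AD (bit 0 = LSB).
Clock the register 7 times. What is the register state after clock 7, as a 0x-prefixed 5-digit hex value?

reg_0 = 0xDB1AD
clock 1: out=1, reg = 0x6D8D6
clock 2: out=0, reg = 0xB6C6B
clock 3: out=1, reg = 0xDB635
clock 4: out=1, reg = 0xEDB1A
clock 5: out=0, reg = 0x76D8D
clock 6: out=1, reg = 0xBB6C6
clock 7: out=0, reg = 0x5DB63

0x5DB63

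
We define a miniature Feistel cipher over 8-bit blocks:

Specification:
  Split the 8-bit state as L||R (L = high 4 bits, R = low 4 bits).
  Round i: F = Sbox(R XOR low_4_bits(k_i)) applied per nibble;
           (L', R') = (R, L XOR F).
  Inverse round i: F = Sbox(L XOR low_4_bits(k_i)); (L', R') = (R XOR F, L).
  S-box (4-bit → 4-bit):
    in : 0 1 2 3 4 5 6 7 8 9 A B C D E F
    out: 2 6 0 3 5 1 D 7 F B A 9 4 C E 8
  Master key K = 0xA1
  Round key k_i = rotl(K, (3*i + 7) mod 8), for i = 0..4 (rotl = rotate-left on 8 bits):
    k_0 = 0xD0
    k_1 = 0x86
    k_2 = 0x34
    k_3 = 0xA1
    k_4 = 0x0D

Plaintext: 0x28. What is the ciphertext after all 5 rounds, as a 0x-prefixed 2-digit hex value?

s_0 = plaintext = 0x28
s_1 = Round(s_0, k_0) = 0x8D
s_2 = Round(s_1, k_1) = 0xD1
s_3 = Round(s_2, k_2) = 0x1C
s_4 = Round(s_3, k_3) = 0xCD
s_5 = Round(s_4, k_4) = 0xDE

0xDE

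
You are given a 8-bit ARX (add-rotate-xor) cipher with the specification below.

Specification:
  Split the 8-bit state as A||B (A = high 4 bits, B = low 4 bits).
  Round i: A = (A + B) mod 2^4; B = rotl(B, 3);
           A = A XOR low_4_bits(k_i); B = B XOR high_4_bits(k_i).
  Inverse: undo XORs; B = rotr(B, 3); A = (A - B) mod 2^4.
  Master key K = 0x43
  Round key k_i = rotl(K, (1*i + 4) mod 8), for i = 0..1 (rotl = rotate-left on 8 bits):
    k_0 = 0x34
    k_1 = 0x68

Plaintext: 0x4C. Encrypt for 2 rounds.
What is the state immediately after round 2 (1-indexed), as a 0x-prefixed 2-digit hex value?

0x1C

s_0 = plaintext = 0x4C
s_1 = Round(s_0, k_0) = 0x45
s_2 = Round(s_1, k_1) = 0x1C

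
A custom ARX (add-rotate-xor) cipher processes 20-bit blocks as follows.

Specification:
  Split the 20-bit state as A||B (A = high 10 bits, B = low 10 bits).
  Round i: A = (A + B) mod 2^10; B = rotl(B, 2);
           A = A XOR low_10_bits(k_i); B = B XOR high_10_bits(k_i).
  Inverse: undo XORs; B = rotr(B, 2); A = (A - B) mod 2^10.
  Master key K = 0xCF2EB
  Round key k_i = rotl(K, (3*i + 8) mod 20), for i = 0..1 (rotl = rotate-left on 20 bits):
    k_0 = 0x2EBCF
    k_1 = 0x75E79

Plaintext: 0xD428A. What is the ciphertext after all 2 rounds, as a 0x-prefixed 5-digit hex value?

0xB7395

s_0 = plaintext = 0xD428A
s_1 = Round(s_0, k_0) = 0x85690
s_2 = Round(s_1, k_1) = 0xB7395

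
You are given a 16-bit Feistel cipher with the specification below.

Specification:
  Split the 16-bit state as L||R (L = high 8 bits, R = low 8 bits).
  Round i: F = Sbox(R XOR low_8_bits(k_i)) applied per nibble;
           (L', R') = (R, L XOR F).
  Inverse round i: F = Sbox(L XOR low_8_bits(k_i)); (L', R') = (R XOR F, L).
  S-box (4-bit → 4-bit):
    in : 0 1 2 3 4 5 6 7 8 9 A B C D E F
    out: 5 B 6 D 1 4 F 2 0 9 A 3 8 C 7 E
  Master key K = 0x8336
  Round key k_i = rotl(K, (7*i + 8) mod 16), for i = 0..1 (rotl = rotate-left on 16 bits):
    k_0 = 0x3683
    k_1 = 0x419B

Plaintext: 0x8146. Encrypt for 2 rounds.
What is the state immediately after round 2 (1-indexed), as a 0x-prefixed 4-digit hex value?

0x05D1

s_0 = plaintext = 0x8146
s_1 = Round(s_0, k_0) = 0x4605
s_2 = Round(s_1, k_1) = 0x05D1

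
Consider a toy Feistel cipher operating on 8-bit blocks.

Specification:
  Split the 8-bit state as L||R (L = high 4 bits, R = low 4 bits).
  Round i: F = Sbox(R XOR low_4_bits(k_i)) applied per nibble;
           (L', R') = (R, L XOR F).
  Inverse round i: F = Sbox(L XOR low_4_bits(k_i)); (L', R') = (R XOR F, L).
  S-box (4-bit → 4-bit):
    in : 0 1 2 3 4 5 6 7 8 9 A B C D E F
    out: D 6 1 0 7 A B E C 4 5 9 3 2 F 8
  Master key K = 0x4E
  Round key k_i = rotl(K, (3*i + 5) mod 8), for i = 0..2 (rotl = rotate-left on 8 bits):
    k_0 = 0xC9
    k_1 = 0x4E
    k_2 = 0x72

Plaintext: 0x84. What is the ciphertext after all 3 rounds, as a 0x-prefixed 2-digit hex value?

s_0 = plaintext = 0x84
s_1 = Round(s_0, k_0) = 0x4A
s_2 = Round(s_1, k_1) = 0xA3
s_3 = Round(s_2, k_2) = 0x3C

0x3C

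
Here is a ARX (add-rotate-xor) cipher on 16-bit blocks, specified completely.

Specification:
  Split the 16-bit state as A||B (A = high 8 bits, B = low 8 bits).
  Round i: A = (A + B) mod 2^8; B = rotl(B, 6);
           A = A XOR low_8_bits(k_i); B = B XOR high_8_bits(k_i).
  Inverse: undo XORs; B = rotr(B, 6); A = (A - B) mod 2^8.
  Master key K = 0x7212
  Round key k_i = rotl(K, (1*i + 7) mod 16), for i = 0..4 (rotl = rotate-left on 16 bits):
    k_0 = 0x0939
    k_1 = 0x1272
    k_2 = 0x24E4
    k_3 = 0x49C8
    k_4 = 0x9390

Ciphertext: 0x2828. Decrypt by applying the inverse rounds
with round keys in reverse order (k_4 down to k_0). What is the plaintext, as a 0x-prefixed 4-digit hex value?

s_0 = ciphertext = 0x2828
s_1 = InvRound(s_0, k_4) = 0xCAEE
s_2 = InvRound(s_1, k_3) = 0x649E
s_3 = InvRound(s_2, k_2) = 0x96EA
s_4 = InvRound(s_3, k_1) = 0x01E3
s_5 = InvRound(s_4, k_0) = 0x8DAB

0x8DAB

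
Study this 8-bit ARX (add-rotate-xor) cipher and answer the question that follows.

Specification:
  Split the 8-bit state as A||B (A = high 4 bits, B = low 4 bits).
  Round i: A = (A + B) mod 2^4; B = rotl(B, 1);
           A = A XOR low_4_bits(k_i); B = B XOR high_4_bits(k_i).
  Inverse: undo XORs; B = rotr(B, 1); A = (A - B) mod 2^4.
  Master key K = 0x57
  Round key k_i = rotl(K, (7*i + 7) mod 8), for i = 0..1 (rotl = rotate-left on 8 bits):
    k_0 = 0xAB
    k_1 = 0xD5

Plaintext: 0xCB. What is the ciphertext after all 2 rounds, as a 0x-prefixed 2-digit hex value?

s_0 = plaintext = 0xCB
s_1 = Round(s_0, k_0) = 0xCD
s_2 = Round(s_1, k_1) = 0xC6

0xC6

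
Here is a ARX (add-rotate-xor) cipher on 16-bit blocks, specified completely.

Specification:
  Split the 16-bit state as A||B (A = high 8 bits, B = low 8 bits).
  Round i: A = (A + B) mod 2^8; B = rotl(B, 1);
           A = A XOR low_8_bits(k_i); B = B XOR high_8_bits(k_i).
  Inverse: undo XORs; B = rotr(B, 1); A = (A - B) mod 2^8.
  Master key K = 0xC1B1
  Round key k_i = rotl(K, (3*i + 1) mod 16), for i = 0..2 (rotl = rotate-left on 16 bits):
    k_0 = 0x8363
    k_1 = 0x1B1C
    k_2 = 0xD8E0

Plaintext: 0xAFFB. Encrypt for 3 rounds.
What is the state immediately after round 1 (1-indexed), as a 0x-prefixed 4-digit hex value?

s_0 = plaintext = 0xAFFB
s_1 = Round(s_0, k_0) = 0xC974
s_2 = Round(s_1, k_1) = 0x21F3
s_3 = Round(s_2, k_2) = 0xF43F

0xC974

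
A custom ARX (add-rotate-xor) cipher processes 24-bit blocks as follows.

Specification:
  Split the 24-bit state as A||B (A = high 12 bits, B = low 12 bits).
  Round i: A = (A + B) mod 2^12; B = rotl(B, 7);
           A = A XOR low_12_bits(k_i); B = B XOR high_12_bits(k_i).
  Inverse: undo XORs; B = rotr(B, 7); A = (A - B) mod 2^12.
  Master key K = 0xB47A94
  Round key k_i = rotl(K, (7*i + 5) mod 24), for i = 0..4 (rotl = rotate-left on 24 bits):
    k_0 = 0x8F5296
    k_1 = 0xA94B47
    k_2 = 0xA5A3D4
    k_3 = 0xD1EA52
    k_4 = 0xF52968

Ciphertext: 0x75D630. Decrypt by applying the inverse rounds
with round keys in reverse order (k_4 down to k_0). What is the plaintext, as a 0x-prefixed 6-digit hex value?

0x6F12D5

s_0 = ciphertext = 0x75D630
s_1 = InvRound(s_0, k_4) = 0x1E3C52
s_2 = InvRound(s_1, k_3) = 0x22F982
s_3 = InvRound(s_2, k_2) = 0x6F4B07
s_4 = InvRound(s_3, k_1) = 0xB50263
s_5 = InvRound(s_4, k_0) = 0x6F12D5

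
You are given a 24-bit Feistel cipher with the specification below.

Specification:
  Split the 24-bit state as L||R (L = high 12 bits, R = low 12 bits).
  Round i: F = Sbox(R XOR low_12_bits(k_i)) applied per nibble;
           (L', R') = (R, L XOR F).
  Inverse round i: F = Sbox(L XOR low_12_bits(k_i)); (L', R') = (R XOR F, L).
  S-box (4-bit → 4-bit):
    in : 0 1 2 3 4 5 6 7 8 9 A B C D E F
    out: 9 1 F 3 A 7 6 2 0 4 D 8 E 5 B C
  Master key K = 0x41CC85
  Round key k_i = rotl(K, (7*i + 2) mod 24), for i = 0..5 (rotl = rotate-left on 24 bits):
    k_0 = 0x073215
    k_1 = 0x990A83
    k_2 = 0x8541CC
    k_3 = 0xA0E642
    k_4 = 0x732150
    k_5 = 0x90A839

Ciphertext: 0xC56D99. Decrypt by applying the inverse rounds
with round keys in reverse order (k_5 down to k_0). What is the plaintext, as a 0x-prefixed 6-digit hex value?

s_0 = ciphertext = 0xC56D99
s_1 = InvRound(s_0, k_5) = 0x7F5C56
s_2 = InvRound(s_1, k_4) = 0xA817F5
s_3 = InvRound(s_2, k_3) = 0x916A81
s_4 = InvRound(s_3, k_2) = 0xADC916
s_5 = InvRound(s_4, k_1) = 0x06AADC
s_6 = InvRound(s_5, k_0) = 0x5F006A

0x5F006A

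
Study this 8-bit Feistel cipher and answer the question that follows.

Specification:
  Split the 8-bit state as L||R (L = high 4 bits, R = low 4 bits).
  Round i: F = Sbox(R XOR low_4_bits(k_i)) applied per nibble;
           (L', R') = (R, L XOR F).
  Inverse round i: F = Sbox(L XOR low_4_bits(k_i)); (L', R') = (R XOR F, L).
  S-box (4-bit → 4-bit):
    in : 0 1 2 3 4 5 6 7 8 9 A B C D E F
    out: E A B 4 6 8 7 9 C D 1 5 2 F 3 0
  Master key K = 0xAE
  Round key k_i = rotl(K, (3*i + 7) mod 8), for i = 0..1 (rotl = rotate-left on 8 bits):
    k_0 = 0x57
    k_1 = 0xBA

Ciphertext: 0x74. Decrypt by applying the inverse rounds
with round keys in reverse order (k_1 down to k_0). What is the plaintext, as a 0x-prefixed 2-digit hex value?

s_0 = ciphertext = 0x74
s_1 = InvRound(s_0, k_1) = 0xB7
s_2 = InvRound(s_1, k_0) = 0x5B

0x5B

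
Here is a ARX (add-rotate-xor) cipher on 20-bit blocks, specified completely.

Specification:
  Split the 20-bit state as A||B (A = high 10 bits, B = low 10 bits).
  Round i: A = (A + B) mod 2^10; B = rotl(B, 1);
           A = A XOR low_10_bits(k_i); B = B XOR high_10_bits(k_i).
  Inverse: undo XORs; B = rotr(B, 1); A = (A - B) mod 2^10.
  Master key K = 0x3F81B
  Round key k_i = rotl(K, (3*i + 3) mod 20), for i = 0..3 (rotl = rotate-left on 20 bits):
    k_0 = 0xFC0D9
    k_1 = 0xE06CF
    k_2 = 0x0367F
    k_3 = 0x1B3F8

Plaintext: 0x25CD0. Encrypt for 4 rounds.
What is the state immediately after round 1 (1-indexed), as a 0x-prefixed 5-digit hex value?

s_0 = plaintext = 0x25CD0
s_1 = Round(s_0, k_0) = 0x6FA50
s_2 = Round(s_1, k_1) = 0xB0720
s_3 = Round(s_2, k_2) = 0xE7A4C
s_4 = Round(s_3, k_3) = 0x848F5

0x6FA50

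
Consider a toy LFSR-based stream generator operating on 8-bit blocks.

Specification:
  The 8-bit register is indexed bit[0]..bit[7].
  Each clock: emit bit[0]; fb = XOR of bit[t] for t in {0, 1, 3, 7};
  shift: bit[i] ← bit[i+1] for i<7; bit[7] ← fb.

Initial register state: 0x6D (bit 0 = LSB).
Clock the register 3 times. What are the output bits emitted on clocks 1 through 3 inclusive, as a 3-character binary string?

101

reg_0 = 0x6D
clock 1: out=1, reg = 0x36
clock 2: out=0, reg = 0x9B
clock 3: out=1, reg = 0x4D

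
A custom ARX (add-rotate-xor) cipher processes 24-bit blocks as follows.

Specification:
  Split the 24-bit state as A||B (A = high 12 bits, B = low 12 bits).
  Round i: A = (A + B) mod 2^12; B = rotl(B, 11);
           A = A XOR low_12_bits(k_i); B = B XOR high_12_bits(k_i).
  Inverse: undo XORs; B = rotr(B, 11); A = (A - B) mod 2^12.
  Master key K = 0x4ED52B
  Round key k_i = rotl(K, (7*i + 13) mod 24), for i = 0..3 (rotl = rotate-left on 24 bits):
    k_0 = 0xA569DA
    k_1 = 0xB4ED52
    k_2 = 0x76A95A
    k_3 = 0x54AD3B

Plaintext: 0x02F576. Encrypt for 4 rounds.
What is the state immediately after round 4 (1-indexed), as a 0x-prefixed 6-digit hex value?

s_0 = plaintext = 0x02F576
s_1 = Round(s_0, k_0) = 0xC7F8ED
s_2 = Round(s_1, k_1) = 0x83E738
s_3 = Round(s_2, k_2) = 0x62C4F6
s_4 = Round(s_3, k_3) = 0x619731

0x619731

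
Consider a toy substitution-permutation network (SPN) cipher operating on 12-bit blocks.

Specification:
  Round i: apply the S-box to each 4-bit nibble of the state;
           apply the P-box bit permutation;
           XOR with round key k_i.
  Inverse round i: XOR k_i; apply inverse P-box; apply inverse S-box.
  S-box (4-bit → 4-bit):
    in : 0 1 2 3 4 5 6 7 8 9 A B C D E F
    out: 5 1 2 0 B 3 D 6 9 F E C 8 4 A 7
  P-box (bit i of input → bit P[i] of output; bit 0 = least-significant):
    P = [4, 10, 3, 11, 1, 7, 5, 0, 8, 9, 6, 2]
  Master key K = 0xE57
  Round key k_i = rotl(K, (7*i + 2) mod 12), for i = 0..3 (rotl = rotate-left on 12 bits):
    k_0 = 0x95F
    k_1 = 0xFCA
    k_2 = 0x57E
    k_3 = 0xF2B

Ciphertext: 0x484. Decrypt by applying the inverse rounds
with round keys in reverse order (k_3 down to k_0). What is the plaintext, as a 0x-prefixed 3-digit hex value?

s_0 = ciphertext = 0x484
s_1 = InvRound(s_0, k_3) = 0x49B
s_2 = InvRound(s_1, k_2) = 0x6A3
s_3 = InvRound(s_2, k_1) = 0x0BB
s_4 = InvRound(s_3, k_0) = 0x67C

0x67C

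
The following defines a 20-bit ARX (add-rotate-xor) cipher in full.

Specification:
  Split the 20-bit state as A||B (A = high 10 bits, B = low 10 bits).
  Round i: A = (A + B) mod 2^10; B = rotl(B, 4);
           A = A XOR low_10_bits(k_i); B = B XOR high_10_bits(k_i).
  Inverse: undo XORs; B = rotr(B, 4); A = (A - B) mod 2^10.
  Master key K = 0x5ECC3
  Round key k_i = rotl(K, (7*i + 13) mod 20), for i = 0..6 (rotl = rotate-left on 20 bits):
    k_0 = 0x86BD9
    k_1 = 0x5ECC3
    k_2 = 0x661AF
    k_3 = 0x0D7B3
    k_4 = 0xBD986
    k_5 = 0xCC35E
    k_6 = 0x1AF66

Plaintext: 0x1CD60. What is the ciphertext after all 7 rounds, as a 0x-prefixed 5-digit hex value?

0x6179C

s_0 = plaintext = 0x1CD60
s_1 = Round(s_0, k_0) = 0x8281F
s_2 = Round(s_1, k_1) = 0xBA88B
s_3 = Round(s_2, k_2) = 0xB692A
s_4 = Round(s_3, k_3) = 0xEDE91
s_5 = Round(s_4, k_4) = 0xF3BEC
s_6 = Round(s_5, k_5) = 0x391FF
s_7 = Round(s_6, k_6) = 0x6179C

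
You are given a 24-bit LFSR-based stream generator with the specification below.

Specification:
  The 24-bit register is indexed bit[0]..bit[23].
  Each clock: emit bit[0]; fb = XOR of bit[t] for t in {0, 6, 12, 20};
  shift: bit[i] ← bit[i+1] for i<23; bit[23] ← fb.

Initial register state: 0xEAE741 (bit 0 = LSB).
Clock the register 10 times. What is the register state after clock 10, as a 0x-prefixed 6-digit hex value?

0x6F3AB9

reg_0 = 0xEAE741
clock 1: out=1, reg = 0x7573A0
clock 2: out=0, reg = 0x3AB9D0
clock 3: out=0, reg = 0x9D5CE8
clock 4: out=0, reg = 0xCEAE74
clock 5: out=0, reg = 0xE7573A
clock 6: out=0, reg = 0xF3AB9D
clock 7: out=1, reg = 0x79D5CE
clock 8: out=0, reg = 0xBCEAE7
clock 9: out=1, reg = 0xDE7573
clock 10: out=1, reg = 0x6F3AB9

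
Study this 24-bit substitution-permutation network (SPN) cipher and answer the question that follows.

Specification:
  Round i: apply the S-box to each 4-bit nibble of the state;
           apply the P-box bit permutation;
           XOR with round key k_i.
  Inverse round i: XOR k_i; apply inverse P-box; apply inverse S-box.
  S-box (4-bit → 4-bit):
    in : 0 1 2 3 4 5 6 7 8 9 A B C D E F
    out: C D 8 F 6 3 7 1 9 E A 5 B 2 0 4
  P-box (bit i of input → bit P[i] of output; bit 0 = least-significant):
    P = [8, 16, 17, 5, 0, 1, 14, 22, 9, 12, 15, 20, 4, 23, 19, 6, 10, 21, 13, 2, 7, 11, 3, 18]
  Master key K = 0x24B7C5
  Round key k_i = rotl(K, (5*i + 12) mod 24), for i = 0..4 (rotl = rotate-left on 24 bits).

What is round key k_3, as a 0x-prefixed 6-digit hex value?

K = 0x24B7C5
k_0 = rotl(K, (5*0+12) mod 24) = rotl(K, 12) = 0x7C524B
k_1 = rotl(K, (5*1+12) mod 24) = rotl(K, 17) = 0x8A496F
k_2 = rotl(K, (5*2+12) mod 24) = rotl(K, 22) = 0x492DF1
k_3 = rotl(K, (5*3+12) mod 24) = rotl(K, 3) = 0x25BE29

0x25BE29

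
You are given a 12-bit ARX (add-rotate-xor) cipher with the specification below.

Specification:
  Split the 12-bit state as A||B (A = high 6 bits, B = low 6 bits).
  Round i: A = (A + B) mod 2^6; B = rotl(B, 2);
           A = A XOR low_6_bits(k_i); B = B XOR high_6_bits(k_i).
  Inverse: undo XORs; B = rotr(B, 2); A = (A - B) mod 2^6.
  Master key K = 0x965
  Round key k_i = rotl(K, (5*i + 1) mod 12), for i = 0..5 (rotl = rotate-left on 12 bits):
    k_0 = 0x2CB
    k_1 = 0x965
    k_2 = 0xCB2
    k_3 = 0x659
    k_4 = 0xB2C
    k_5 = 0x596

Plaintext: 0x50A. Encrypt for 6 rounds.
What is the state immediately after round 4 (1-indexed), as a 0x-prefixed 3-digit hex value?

s_0 = plaintext = 0x50A
s_1 = Round(s_0, k_0) = 0x563
s_2 = Round(s_1, k_1) = 0x76B
s_3 = Round(s_2, k_2) = 0xE9C
s_4 = Round(s_3, k_3) = 0x3E8
s_5 = Round(s_4, k_4) = 0x6CE
s_6 = Round(s_5, k_5) = 0xFEE

0x3E8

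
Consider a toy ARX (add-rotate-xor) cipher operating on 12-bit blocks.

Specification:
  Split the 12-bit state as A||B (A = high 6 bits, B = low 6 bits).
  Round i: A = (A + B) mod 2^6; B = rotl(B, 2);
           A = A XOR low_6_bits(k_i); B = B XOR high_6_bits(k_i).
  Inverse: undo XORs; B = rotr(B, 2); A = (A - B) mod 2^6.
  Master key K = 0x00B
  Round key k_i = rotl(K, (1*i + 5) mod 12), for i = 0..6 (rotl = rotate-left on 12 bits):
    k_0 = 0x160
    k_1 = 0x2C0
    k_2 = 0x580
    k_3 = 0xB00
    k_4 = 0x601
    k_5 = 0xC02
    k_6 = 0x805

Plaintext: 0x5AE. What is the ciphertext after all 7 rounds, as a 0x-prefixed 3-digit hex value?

0xD1D

s_0 = plaintext = 0x5AE
s_1 = Round(s_0, k_0) = 0x93F
s_2 = Round(s_1, k_1) = 0x8F4
s_3 = Round(s_2, k_2) = 0x5C5
s_4 = Round(s_3, k_3) = 0x738
s_5 = Round(s_4, k_4) = 0x57B
s_6 = Round(s_5, k_5) = 0x49F
s_7 = Round(s_6, k_6) = 0xD1D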